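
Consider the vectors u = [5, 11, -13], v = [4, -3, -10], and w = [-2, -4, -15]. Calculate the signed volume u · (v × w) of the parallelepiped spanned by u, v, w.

1191

v × w:
i: (-3)·(-15) - (-10)·(-4) = 45 - 40 = 5
j: (-10)·(-2) - 4·(-15) = 20 - (-60) = 80
k: 4·(-4) - (-3)·(-2) = -16 - 6 = -22
v × w = (5, 80, -22)
u · (v × w) = 5·5 + 11·80 + (-13)·(-22) = 25 + 880 + 286 = 1191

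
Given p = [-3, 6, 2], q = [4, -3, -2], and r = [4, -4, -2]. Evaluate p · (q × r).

q × r:
i: (-3)·(-2) - (-2)·(-4) = 6 - 8 = -2
j: (-2)·4 - 4·(-2) = -8 - (-8) = 0
k: 4·(-4) - (-3)·4 = -16 - (-12) = -4
q × r = (-2, 0, -4)
p · (q × r) = (-3)·(-2) + 6·0 + 2·(-4) = 6 + 0 - 8 = -2

-2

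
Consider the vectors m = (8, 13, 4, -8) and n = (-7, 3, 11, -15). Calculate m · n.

147

m · n = 8·(-7) + 13·3 + 4·11 + (-8)·(-15) = -56 + 39 + 44 + 120 = 147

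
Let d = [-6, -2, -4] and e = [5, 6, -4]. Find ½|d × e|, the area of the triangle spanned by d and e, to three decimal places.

30.150

i: (-2)·(-4) - (-4)·6 = 8 - (-24) = 32
j: (-4)·5 - (-6)·(-4) = -20 - 24 = -44
k: (-6)·6 - (-2)·5 = -36 - (-10) = -26
d × e = (32, -44, -26)
|d × e| = √(32² + (-44)² + (-26)²) = √3636 ≈ 60.2993
area = ½ · 60.2993 ≈ 30.150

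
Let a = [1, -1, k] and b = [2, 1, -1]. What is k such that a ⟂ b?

1

a · b = 1·2 + (-1)·1 + k·(-1) = 1 - 1k
Set equal to 0: -1k = -1, so k = 1.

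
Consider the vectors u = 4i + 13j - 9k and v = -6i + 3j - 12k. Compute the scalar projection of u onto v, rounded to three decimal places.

u · v = 4·(-6) + 13·3 + (-9)·(-12) = -24 + 39 + 108 = 123
|v| = √(36 + 9 + 144) = √189 ≈ 13.7477
comp_v u = 123 / √189 ≈ 8.947

8.947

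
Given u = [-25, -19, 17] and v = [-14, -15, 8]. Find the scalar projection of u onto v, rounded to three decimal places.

35.009

u · v = (-25)·(-14) + (-19)·(-15) + 17·8 = 350 + 285 + 136 = 771
|v| = √(196 + 225 + 64) = √485 ≈ 22.0227
comp_v u = 771 / √485 ≈ 35.009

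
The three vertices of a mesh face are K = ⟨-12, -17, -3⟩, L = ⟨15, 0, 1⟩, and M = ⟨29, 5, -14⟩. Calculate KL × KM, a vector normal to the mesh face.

(-275, 461, -103)

KL = (27, 17, 4)
KM = (41, 22, -11)
i: 17·(-11) - 4·22 = -187 - 88 = -275
j: 4·41 - 27·(-11) = 164 - (-297) = 461
k: 27·22 - 17·41 = 594 - 697 = -103
KL × KM = (-275, 461, -103)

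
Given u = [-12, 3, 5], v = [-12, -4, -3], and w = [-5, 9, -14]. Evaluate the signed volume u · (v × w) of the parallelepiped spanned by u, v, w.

v × w:
i: (-4)·(-14) - (-3)·9 = 56 - (-27) = 83
j: (-3)·(-5) - (-12)·(-14) = 15 - 168 = -153
k: (-12)·9 - (-4)·(-5) = -108 - 20 = -128
v × w = (83, -153, -128)
u · (v × w) = (-12)·83 + 3·(-153) + 5·(-128) = -996 - 459 - 640 = -2095

-2095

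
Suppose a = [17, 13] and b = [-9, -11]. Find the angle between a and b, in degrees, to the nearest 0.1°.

a · b = 17·(-9) + 13·(-11) = -153 - 143 = -296
|a|² = 289 + 169 = 458,  |a| = √458 ≈ 21.400935
|b|² = 81 + 121 = 202,  |b| = √202 ≈ 14.212670
cos θ = -296 / (21.400935 · 14.212670) ≈ -0.97316
θ = arccos(-0.97316) ≈ 166.7°

166.7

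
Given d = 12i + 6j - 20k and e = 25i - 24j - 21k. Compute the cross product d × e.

(-606, -248, -438)

i: 6·(-21) - (-20)·(-24) = -126 - 480 = -606
j: (-20)·25 - 12·(-21) = -500 - (-252) = -248
k: 12·(-24) - 6·25 = -288 - 150 = -438
d × e = (-606, -248, -438)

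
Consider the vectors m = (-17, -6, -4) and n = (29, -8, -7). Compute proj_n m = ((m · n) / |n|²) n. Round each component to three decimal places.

m · n = (-17)·29 + (-6)·(-8) + (-4)·(-7) = -493 + 48 + 28 = -417
|n|² = 841 + 64 + 49 = 954
proj_n m = (-417/954) · (29, -8, -7) ≈ (-12.676, 3.497, 3.060)

(-12.676, 3.497, 3.060)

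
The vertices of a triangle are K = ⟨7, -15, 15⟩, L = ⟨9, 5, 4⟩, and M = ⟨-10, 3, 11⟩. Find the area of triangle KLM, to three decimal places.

KL = (2, 20, -11),  KM = (-17, 18, -4)
i: 20·(-4) - (-11)·18 = -80 - (-198) = 118
j: (-11)·(-17) - 2·(-4) = 187 - (-8) = 195
k: 2·18 - 20·(-17) = 36 - (-340) = 376
KL × KM = (118, 195, 376)
|KL × KM| = √193325 ≈ 439.6874
area = ½ · 439.6874 ≈ 219.844

219.844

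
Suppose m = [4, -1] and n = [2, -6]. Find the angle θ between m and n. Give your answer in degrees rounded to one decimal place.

m · n = 4·2 + (-1)·(-6) = 8 + 6 = 14
|m|² = 16 + 1 = 17,  |m| = √17 ≈ 4.123106
|n|² = 4 + 36 = 40,  |n| = √40 ≈ 6.324555
cos θ = 14 / (4.123106 · 6.324555) ≈ 0.53688
θ = arccos(0.53688) ≈ 57.5°

57.5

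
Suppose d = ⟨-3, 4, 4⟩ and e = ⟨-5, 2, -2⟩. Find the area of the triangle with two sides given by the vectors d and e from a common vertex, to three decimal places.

i: 4·(-2) - 4·2 = -8 - 8 = -16
j: 4·(-5) - (-3)·(-2) = -20 - 6 = -26
k: (-3)·2 - 4·(-5) = -6 - (-20) = 14
d × e = (-16, -26, 14)
|d × e| = √((-16)² + (-26)² + 14²) = √1128 ≈ 33.5857
area = ½ · 33.5857 ≈ 16.793

16.793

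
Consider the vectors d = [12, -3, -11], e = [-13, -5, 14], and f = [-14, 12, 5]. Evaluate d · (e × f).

e × f:
i: (-5)·5 - 14·12 = -25 - 168 = -193
j: 14·(-14) - (-13)·5 = -196 - (-65) = -131
k: (-13)·12 - (-5)·(-14) = -156 - 70 = -226
e × f = (-193, -131, -226)
d · (e × f) = 12·(-193) + (-3)·(-131) + (-11)·(-226) = -2316 + 393 + 2486 = 563

563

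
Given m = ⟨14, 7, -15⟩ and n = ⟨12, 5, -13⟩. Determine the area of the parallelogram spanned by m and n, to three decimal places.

i: 7·(-13) - (-15)·5 = -91 - (-75) = -16
j: (-15)·12 - 14·(-13) = -180 - (-182) = 2
k: 14·5 - 7·12 = 70 - 84 = -14
m × n = (-16, 2, -14)
|m × n| = √((-16)² + 2² + (-14)²) = √456 ≈ 21.3542

21.354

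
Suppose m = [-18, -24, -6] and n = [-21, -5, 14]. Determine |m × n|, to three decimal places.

i: (-24)·14 - (-6)·(-5) = -336 - 30 = -366
j: (-6)·(-21) - (-18)·14 = 126 - (-252) = 378
k: (-18)·(-5) - (-24)·(-21) = 90 - 504 = -414
m × n = (-366, 378, -414)
|m × n| = √((-366)² + 378² + (-414)²) = √448236 ≈ 669.5043

669.504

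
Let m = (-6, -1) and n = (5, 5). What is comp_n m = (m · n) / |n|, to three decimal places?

-4.950

m · n = (-6)·5 + (-1)·5 = -30 - 5 = -35
|n| = √(25 + 25) = √50 ≈ 7.0711
comp_n m = -35 / √50 ≈ -4.950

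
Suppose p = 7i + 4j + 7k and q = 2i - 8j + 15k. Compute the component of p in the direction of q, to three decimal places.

p · q = 7·2 + 4·(-8) + 7·15 = 14 - 32 + 105 = 87
|q| = √(4 + 64 + 225) = √293 ≈ 17.1172
comp_q p = 87 / √293 ≈ 5.083

5.083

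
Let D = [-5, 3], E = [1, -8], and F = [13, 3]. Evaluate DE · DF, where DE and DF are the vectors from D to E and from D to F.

DE = E − D = (6, -11)
DF = F − D = (18, 0)
DE · DF = 6·18 + (-11)·0 = 108 + 0 = 108

108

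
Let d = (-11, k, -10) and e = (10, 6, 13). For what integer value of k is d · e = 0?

40

d · e = (-11)·10 + k·6 + (-10)·13 = -240 + 6k
Set equal to 0: 6k = 240, so k = 40.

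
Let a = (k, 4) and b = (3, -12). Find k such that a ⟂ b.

16

a · b = k·3 + 4·(-12) = -48 + 3k
Set equal to 0: 3k = 48, so k = 16.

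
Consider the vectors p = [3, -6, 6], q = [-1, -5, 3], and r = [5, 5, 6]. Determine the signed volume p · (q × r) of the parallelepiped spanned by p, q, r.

-141

q × r:
i: (-5)·6 - 3·5 = -30 - 15 = -45
j: 3·5 - (-1)·6 = 15 - (-6) = 21
k: (-1)·5 - (-5)·5 = -5 - (-25) = 20
q × r = (-45, 21, 20)
p · (q × r) = 3·(-45) + (-6)·21 + 6·20 = -135 - 126 + 120 = -141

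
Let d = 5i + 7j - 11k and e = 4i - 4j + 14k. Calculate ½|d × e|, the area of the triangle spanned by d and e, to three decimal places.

67.483

i: 7·14 - (-11)·(-4) = 98 - 44 = 54
j: (-11)·4 - 5·14 = -44 - 70 = -114
k: 5·(-4) - 7·4 = -20 - 28 = -48
d × e = (54, -114, -48)
|d × e| = √(54² + (-114)² + (-48)²) = √18216 ≈ 134.9667
area = ½ · 134.9667 ≈ 67.483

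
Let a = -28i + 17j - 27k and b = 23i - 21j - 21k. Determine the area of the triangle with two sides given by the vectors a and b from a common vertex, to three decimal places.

767.181

i: 17·(-21) - (-27)·(-21) = -357 - 567 = -924
j: (-27)·23 - (-28)·(-21) = -621 - 588 = -1209
k: (-28)·(-21) - 17·23 = 588 - 391 = 197
a × b = (-924, -1209, 197)
|a × b| = √((-924)² + (-1209)² + 197²) = √2354266 ≈ 1534.3618
area = ½ · 1534.3618 ≈ 767.181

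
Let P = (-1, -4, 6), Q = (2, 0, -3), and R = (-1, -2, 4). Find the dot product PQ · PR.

26

PQ = Q − P = (3, 4, -9)
PR = R − P = (0, 2, -2)
PQ · PR = 3·0 + 4·2 + (-9)·(-2) = 0 + 8 + 18 = 26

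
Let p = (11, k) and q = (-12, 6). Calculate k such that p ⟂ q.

p · q = 11·(-12) + k·6 = -132 + 6k
Set equal to 0: 6k = 132, so k = 22.

22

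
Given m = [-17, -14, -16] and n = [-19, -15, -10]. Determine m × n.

i: (-14)·(-10) - (-16)·(-15) = 140 - 240 = -100
j: (-16)·(-19) - (-17)·(-10) = 304 - 170 = 134
k: (-17)·(-15) - (-14)·(-19) = 255 - 266 = -11
m × n = (-100, 134, -11)

(-100, 134, -11)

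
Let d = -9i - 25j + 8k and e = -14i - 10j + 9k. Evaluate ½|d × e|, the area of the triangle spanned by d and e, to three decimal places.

i: (-25)·9 - 8·(-10) = -225 - (-80) = -145
j: 8·(-14) - (-9)·9 = -112 - (-81) = -31
k: (-9)·(-10) - (-25)·(-14) = 90 - 350 = -260
d × e = (-145, -31, -260)
|d × e| = √((-145)² + (-31)² + (-260)²) = √89586 ≈ 299.3092
area = ½ · 299.3092 ≈ 149.655

149.655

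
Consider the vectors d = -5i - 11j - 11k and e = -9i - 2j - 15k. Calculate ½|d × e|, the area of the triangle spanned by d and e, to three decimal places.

85.068

i: (-11)·(-15) - (-11)·(-2) = 165 - 22 = 143
j: (-11)·(-9) - (-5)·(-15) = 99 - 75 = 24
k: (-5)·(-2) - (-11)·(-9) = 10 - 99 = -89
d × e = (143, 24, -89)
|d × e| = √(143² + 24² + (-89)²) = √28946 ≈ 170.1352
area = ½ · 170.1352 ≈ 85.068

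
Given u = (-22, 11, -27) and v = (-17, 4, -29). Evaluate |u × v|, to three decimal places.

293.876

i: 11·(-29) - (-27)·4 = -319 - (-108) = -211
j: (-27)·(-17) - (-22)·(-29) = 459 - 638 = -179
k: (-22)·4 - 11·(-17) = -88 - (-187) = 99
u × v = (-211, -179, 99)
|u × v| = √((-211)² + (-179)² + 99²) = √86363 ≈ 293.8758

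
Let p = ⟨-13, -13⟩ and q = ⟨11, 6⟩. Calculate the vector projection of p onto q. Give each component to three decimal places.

p · q = (-13)·11 + (-13)·6 = -143 - 78 = -221
|q|² = 121 + 36 = 157
proj_q p = (-221/157) · (11, 6) ≈ (-15.484, -8.446)

(-15.484, -8.446)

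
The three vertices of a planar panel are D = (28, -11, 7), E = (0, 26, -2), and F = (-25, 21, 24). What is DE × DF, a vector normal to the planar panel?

DE = (-28, 37, -9)
DF = (-53, 32, 17)
i: 37·17 - (-9)·32 = 629 - (-288) = 917
j: (-9)·(-53) - (-28)·17 = 477 - (-476) = 953
k: (-28)·32 - 37·(-53) = -896 - (-1961) = 1065
DE × DF = (917, 953, 1065)

(917, 953, 1065)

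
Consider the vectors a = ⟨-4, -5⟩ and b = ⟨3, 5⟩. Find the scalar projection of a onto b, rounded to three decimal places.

-6.345

a · b = (-4)·3 + (-5)·5 = -12 - 25 = -37
|b| = √(9 + 25) = √34 ≈ 5.8310
comp_b a = -37 / √34 ≈ -6.345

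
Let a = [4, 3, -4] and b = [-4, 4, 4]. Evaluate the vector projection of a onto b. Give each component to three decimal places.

(1.667, -1.667, -1.667)

a · b = 4·(-4) + 3·4 + (-4)·4 = -16 + 12 - 16 = -20
|b|² = 16 + 16 + 16 = 48
proj_b a = (-20/48) · (-4, 4, 4) ≈ (1.667, -1.667, -1.667)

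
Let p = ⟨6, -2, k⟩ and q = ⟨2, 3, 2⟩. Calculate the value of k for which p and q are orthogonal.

p · q = 6·2 + (-2)·3 + k·2 = 6 + 2k
Set equal to 0: 2k = -6, so k = -3.

-3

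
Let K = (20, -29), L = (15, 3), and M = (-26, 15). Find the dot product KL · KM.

1638

KL = L − K = (-5, 32)
KM = M − K = (-46, 44)
KL · KM = (-5)·(-46) + 32·44 = 230 + 1408 = 1638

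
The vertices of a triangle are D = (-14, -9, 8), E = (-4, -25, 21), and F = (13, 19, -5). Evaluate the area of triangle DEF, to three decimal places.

DE = (10, -16, 13),  DF = (27, 28, -13)
i: (-16)·(-13) - 13·28 = 208 - 364 = -156
j: 13·27 - 10·(-13) = 351 - (-130) = 481
k: 10·28 - (-16)·27 = 280 - (-432) = 712
DE × DF = (-156, 481, 712)
|DE × DF| = √762641 ≈ 873.2932
area = ½ · 873.2932 ≈ 436.647

436.647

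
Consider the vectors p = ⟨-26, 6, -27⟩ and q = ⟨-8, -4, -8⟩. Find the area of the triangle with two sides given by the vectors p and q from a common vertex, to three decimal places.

i: 6·(-8) - (-27)·(-4) = -48 - 108 = -156
j: (-27)·(-8) - (-26)·(-8) = 216 - 208 = 8
k: (-26)·(-4) - 6·(-8) = 104 - (-48) = 152
p × q = (-156, 8, 152)
|p × q| = √((-156)² + 8² + 152²) = √47504 ≈ 217.9541
area = ½ · 217.9541 ≈ 108.977

108.977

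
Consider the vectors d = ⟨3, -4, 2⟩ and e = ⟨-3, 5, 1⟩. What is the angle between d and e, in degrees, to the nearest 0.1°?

d · e = 3·(-3) + (-4)·5 + 2·1 = -9 - 20 + 2 = -27
|d|² = 9 + 16 + 4 = 29,  |d| = √29 ≈ 5.385165
|e|² = 9 + 25 + 1 = 35,  |e| = √35 ≈ 5.916080
cos θ = -27 / (5.385165 · 5.916080) ≈ -0.84748
θ = arccos(-0.84748) ≈ 147.9°

147.9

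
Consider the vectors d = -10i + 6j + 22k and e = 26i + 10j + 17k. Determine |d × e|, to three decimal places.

793.741

i: 6·17 - 22·10 = 102 - 220 = -118
j: 22·26 - (-10)·17 = 572 - (-170) = 742
k: (-10)·10 - 6·26 = -100 - 156 = -256
d × e = (-118, 742, -256)
|d × e| = √((-118)² + 742² + (-256)²) = √630024 ≈ 793.7405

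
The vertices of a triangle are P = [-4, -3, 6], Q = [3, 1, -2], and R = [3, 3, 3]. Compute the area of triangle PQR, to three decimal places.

PQ = (7, 4, -8),  PR = (7, 6, -3)
i: 4·(-3) - (-8)·6 = -12 - (-48) = 36
j: (-8)·7 - 7·(-3) = -56 - (-21) = -35
k: 7·6 - 4·7 = 42 - 28 = 14
PQ × PR = (36, -35, 14)
|PQ × PR| = √2717 ≈ 52.1249
area = ½ · 52.1249 ≈ 26.062

26.062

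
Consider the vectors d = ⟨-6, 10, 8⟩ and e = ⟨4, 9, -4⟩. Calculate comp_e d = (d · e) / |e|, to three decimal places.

3.198

d · e = (-6)·4 + 10·9 + 8·(-4) = -24 + 90 - 32 = 34
|e| = √(16 + 81 + 16) = √113 ≈ 10.6301
comp_e d = 34 / √113 ≈ 3.198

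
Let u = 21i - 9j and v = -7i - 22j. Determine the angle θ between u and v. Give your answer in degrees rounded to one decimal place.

u · v = 21·(-7) + (-9)·(-22) = -147 + 198 = 51
|u|² = 441 + 81 = 522,  |u| = √522 ≈ 22.847319
|v|² = 49 + 484 = 533,  |v| = √533 ≈ 23.086793
cos θ = 51 / (22.847319 · 23.086793) ≈ 0.09669
θ = arccos(0.09669) ≈ 84.5°

84.5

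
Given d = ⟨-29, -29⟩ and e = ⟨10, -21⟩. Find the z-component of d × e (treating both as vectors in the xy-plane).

899

(-29)·(-21) - (-29)·10 = 609 - (-290) = 899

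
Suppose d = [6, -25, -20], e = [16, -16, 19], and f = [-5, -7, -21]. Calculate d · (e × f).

e × f:
i: (-16)·(-21) - 19·(-7) = 336 - (-133) = 469
j: 19·(-5) - 16·(-21) = -95 - (-336) = 241
k: 16·(-7) - (-16)·(-5) = -112 - 80 = -192
e × f = (469, 241, -192)
d · (e × f) = 6·469 + (-25)·241 + (-20)·(-192) = 2814 - 6025 + 3840 = 629

629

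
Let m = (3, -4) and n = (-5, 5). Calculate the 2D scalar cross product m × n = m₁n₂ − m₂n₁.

3·5 - (-4)·(-5) = 15 - 20 = -5

-5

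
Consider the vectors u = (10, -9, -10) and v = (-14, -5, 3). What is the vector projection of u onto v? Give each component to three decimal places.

u · v = 10·(-14) + (-9)·(-5) + (-10)·3 = -140 + 45 - 30 = -125
|v|² = 196 + 25 + 9 = 230
proj_v u = (-125/230) · (-14, -5, 3) ≈ (7.609, 2.717, -1.630)

(7.609, 2.717, -1.630)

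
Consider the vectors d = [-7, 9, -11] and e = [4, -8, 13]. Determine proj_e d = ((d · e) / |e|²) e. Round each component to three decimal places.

d · e = (-7)·4 + 9·(-8) + (-11)·13 = -28 - 72 - 143 = -243
|e|² = 16 + 64 + 169 = 249
proj_e d = (-243/249) · (4, -8, 13) ≈ (-3.904, 7.807, -12.687)

(-3.904, 7.807, -12.687)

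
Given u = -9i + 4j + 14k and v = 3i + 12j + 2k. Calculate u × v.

i: 4·2 - 14·12 = 8 - 168 = -160
j: 14·3 - (-9)·2 = 42 - (-18) = 60
k: (-9)·12 - 4·3 = -108 - 12 = -120
u × v = (-160, 60, -120)

(-160, 60, -120)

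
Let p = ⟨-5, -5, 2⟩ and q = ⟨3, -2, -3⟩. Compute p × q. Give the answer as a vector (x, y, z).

i: (-5)·(-3) - 2·(-2) = 15 - (-4) = 19
j: 2·3 - (-5)·(-3) = 6 - 15 = -9
k: (-5)·(-2) - (-5)·3 = 10 - (-15) = 25
p × q = (19, -9, 25)

(19, -9, 25)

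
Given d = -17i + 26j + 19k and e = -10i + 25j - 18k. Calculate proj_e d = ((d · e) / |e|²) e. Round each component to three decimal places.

(-4.557, 11.392, -8.202)

d · e = (-17)·(-10) + 26·25 + 19·(-18) = 170 + 650 - 342 = 478
|e|² = 100 + 625 + 324 = 1049
proj_e d = (478/1049) · (-10, 25, -18) ≈ (-4.557, 11.392, -8.202)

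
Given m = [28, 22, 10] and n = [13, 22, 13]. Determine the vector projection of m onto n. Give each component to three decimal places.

m · n = 28·13 + 22·22 + 10·13 = 364 + 484 + 130 = 978
|n|² = 169 + 484 + 169 = 822
proj_n m = (978/822) · (13, 22, 13) ≈ (15.467, 26.175, 15.467)

(15.467, 26.175, 15.467)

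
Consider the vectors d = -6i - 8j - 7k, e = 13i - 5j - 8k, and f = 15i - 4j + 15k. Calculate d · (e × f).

3001

e × f:
i: (-5)·15 - (-8)·(-4) = -75 - 32 = -107
j: (-8)·15 - 13·15 = -120 - 195 = -315
k: 13·(-4) - (-5)·15 = -52 - (-75) = 23
e × f = (-107, -315, 23)
d · (e × f) = (-6)·(-107) + (-8)·(-315) + (-7)·23 = 642 + 2520 - 161 = 3001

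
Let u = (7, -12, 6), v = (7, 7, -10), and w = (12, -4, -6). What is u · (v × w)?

v × w:
i: 7·(-6) - (-10)·(-4) = -42 - 40 = -82
j: (-10)·12 - 7·(-6) = -120 - (-42) = -78
k: 7·(-4) - 7·12 = -28 - 84 = -112
v × w = (-82, -78, -112)
u · (v × w) = 7·(-82) + (-12)·(-78) + 6·(-112) = -574 + 936 - 672 = -310

-310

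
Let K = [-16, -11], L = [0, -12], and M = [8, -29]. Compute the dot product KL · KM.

KL = L − K = (16, -1)
KM = M − K = (24, -18)
KL · KM = 16·24 + (-1)·(-18) = 384 + 18 = 402

402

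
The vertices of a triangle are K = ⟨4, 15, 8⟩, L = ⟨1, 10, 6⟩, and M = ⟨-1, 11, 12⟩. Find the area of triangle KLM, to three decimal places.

18.954

KL = (-3, -5, -2),  KM = (-5, -4, 4)
i: (-5)·4 - (-2)·(-4) = -20 - 8 = -28
j: (-2)·(-5) - (-3)·4 = 10 - (-12) = 22
k: (-3)·(-4) - (-5)·(-5) = 12 - 25 = -13
KL × KM = (-28, 22, -13)
|KL × KM| = √1437 ≈ 37.9078
area = ½ · 37.9078 ≈ 18.954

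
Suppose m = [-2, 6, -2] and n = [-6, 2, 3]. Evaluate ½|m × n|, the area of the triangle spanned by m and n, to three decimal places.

21.401

i: 6·3 - (-2)·2 = 18 - (-4) = 22
j: (-2)·(-6) - (-2)·3 = 12 - (-6) = 18
k: (-2)·2 - 6·(-6) = -4 - (-36) = 32
m × n = (22, 18, 32)
|m × n| = √(22² + 18² + 32²) = √1832 ≈ 42.8019
area = ½ · 42.8019 ≈ 21.401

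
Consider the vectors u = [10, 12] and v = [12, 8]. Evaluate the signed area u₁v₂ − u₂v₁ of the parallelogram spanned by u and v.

-64

10·8 - 12·12 = 80 - 144 = -64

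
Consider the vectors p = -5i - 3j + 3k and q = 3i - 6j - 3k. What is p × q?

i: (-3)·(-3) - 3·(-6) = 9 - (-18) = 27
j: 3·3 - (-5)·(-3) = 9 - 15 = -6
k: (-5)·(-6) - (-3)·3 = 30 - (-9) = 39
p × q = (27, -6, 39)

(27, -6, 39)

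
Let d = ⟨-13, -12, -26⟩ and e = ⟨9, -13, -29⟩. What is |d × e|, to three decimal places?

i: (-12)·(-29) - (-26)·(-13) = 348 - 338 = 10
j: (-26)·9 - (-13)·(-29) = -234 - 377 = -611
k: (-13)·(-13) - (-12)·9 = 169 - (-108) = 277
d × e = (10, -611, 277)
|d × e| = √(10² + (-611)² + 277²) = √450150 ≈ 670.9322

670.932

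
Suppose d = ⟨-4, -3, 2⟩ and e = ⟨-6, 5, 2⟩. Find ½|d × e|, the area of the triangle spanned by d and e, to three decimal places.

20.712

i: (-3)·2 - 2·5 = -6 - 10 = -16
j: 2·(-6) - (-4)·2 = -12 - (-8) = -4
k: (-4)·5 - (-3)·(-6) = -20 - 18 = -38
d × e = (-16, -4, -38)
|d × e| = √((-16)² + (-4)² + (-38)²) = √1716 ≈ 41.4246
area = ½ · 41.4246 ≈ 20.712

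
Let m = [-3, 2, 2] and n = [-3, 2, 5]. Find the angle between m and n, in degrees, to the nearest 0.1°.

m · n = (-3)·(-3) + 2·2 + 2·5 = 9 + 4 + 10 = 23
|m|² = 9 + 4 + 4 = 17,  |m| = √17 ≈ 4.123106
|n|² = 9 + 4 + 25 = 38,  |n| = √38 ≈ 6.164414
cos θ = 23 / (4.123106 · 6.164414) ≈ 0.90492
θ = arccos(0.90492) ≈ 25.2°

25.2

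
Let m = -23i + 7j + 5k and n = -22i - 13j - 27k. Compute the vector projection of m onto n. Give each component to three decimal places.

m · n = (-23)·(-22) + 7·(-13) + 5·(-27) = 506 - 91 - 135 = 280
|n|² = 484 + 169 + 729 = 1382
proj_n m = (280/1382) · (-22, -13, -27) ≈ (-4.457, -2.634, -5.470)

(-4.457, -2.634, -5.470)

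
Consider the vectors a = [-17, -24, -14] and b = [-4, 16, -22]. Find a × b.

(752, -318, -368)

i: (-24)·(-22) - (-14)·16 = 528 - (-224) = 752
j: (-14)·(-4) - (-17)·(-22) = 56 - 374 = -318
k: (-17)·16 - (-24)·(-4) = -272 - 96 = -368
a × b = (752, -318, -368)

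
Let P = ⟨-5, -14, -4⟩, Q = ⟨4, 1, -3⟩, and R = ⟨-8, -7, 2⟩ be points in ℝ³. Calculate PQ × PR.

PQ = (9, 15, 1)
PR = (-3, 7, 6)
i: 15·6 - 1·7 = 90 - 7 = 83
j: 1·(-3) - 9·6 = -3 - 54 = -57
k: 9·7 - 15·(-3) = 63 - (-45) = 108
PQ × PR = (83, -57, 108)

(83, -57, 108)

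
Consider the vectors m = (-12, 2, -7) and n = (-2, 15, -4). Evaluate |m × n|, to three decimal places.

203.816

i: 2·(-4) - (-7)·15 = -8 - (-105) = 97
j: (-7)·(-2) - (-12)·(-4) = 14 - 48 = -34
k: (-12)·15 - 2·(-2) = -180 - (-4) = -176
m × n = (97, -34, -176)
|m × n| = √(97² + (-34)² + (-176)²) = √41541 ≈ 203.8161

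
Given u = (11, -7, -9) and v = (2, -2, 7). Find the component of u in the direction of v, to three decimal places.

u · v = 11·2 + (-7)·(-2) + (-9)·7 = 22 + 14 - 63 = -27
|v| = √(4 + 4 + 49) = √57 ≈ 7.5498
comp_v u = -27 / √57 ≈ -3.576

-3.576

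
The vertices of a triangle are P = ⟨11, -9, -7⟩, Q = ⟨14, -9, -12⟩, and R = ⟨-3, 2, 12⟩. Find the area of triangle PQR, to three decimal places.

32.722

PQ = (3, 0, -5),  PR = (-14, 11, 19)
i: 0·19 - (-5)·11 = 0 - (-55) = 55
j: (-5)·(-14) - 3·19 = 70 - 57 = 13
k: 3·11 - 0·(-14) = 33 - 0 = 33
PQ × PR = (55, 13, 33)
|PQ × PR| = √4283 ≈ 65.4446
area = ½ · 65.4446 ≈ 32.722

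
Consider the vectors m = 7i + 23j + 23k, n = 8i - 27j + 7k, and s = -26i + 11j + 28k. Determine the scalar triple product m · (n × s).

n × s:
i: (-27)·28 - 7·11 = -756 - 77 = -833
j: 7·(-26) - 8·28 = -182 - 224 = -406
k: 8·11 - (-27)·(-26) = 88 - 702 = -614
n × s = (-833, -406, -614)
m · (n × s) = 7·(-833) + 23·(-406) + 23·(-614) = -5831 - 9338 - 14122 = -29291

-29291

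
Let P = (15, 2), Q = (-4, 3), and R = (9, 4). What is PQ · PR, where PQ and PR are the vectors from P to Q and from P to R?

PQ = Q − P = (-19, 1)
PR = R − P = (-6, 2)
PQ · PR = (-19)·(-6) + 1·2 = 114 + 2 = 116

116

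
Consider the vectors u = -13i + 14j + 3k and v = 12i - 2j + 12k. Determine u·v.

-148

u · v = (-13)·12 + 14·(-2) + 3·12 = -156 - 28 + 36 = -148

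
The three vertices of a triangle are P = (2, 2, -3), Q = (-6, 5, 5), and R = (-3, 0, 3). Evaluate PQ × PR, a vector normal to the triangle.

(34, 8, 31)

PQ = (-8, 3, 8)
PR = (-5, -2, 6)
i: 3·6 - 8·(-2) = 18 - (-16) = 34
j: 8·(-5) - (-8)·6 = -40 - (-48) = 8
k: (-8)·(-2) - 3·(-5) = 16 - (-15) = 31
PQ × PR = (34, 8, 31)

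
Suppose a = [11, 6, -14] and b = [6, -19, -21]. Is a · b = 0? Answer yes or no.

no

a · b = 11·6 + 6·(-19) + (-14)·(-21) = 66 - 114 + 294 = 246
Nonzero, so the vectors are not orthogonal.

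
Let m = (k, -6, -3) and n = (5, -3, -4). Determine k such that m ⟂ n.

m · n = k·5 + (-6)·(-3) + (-3)·(-4) = 30 + 5k
Set equal to 0: 5k = -30, so k = -6.

-6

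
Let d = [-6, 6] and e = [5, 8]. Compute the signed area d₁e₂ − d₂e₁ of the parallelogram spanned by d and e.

(-6)·8 - 6·5 = -48 - 30 = -78

-78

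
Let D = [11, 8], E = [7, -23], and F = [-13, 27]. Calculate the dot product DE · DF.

-493

DE = E − D = (-4, -31)
DF = F − D = (-24, 19)
DE · DF = (-4)·(-24) + (-31)·19 = 96 - 589 = -493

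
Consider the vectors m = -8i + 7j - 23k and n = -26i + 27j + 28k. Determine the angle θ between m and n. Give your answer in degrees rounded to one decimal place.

m · n = (-8)·(-26) + 7·27 + (-23)·28 = 208 + 189 - 644 = -247
|m|² = 64 + 49 + 529 = 642,  |m| = √642 ≈ 25.337719
|n|² = 676 + 729 + 784 = 2189,  |n| = √2189 ≈ 46.786750
cos θ = -247 / (25.337719 · 46.786750) ≈ -0.20836
θ = arccos(-0.20836) ≈ 102.0°

102.0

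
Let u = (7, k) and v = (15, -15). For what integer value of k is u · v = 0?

7

u · v = 7·15 + k·(-15) = 105 - 15k
Set equal to 0: -15k = -105, so k = 7.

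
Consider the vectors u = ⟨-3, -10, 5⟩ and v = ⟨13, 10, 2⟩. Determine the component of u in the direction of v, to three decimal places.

u · v = (-3)·13 + (-10)·10 + 5·2 = -39 - 100 + 10 = -129
|v| = √(169 + 100 + 4) = √273 ≈ 16.5227
comp_v u = -129 / √273 ≈ -7.807

-7.807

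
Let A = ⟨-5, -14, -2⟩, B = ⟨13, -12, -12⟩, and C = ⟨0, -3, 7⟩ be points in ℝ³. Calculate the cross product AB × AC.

AB = (18, 2, -10)
AC = (5, 11, 9)
i: 2·9 - (-10)·11 = 18 - (-110) = 128
j: (-10)·5 - 18·9 = -50 - 162 = -212
k: 18·11 - 2·5 = 198 - 10 = 188
AB × AC = (128, -212, 188)

(128, -212, 188)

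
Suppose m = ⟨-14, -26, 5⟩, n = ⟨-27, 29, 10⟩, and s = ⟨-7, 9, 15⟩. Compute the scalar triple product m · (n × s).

n × s:
i: 29·15 - 10·9 = 435 - 90 = 345
j: 10·(-7) - (-27)·15 = -70 - (-405) = 335
k: (-27)·9 - 29·(-7) = -243 - (-203) = -40
n × s = (345, 335, -40)
m · (n × s) = (-14)·345 + (-26)·335 + 5·(-40) = -4830 - 8710 - 200 = -13740

-13740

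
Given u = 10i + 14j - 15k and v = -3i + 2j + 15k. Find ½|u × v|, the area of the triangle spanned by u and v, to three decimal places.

134.600

i: 14·15 - (-15)·2 = 210 - (-30) = 240
j: (-15)·(-3) - 10·15 = 45 - 150 = -105
k: 10·2 - 14·(-3) = 20 - (-42) = 62
u × v = (240, -105, 62)
|u × v| = √(240² + (-105)² + 62²) = √72469 ≈ 269.2007
area = ½ · 269.2007 ≈ 134.600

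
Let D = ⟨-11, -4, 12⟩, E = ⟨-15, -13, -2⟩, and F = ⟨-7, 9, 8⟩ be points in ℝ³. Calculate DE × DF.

DE = (-4, -9, -14)
DF = (4, 13, -4)
i: (-9)·(-4) - (-14)·13 = 36 - (-182) = 218
j: (-14)·4 - (-4)·(-4) = -56 - 16 = -72
k: (-4)·13 - (-9)·4 = -52 - (-36) = -16
DE × DF = (218, -72, -16)

(218, -72, -16)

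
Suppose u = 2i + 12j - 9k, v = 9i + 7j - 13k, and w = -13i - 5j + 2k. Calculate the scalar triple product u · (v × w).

v × w:
i: 7·2 - (-13)·(-5) = 14 - 65 = -51
j: (-13)·(-13) - 9·2 = 169 - 18 = 151
k: 9·(-5) - 7·(-13) = -45 - (-91) = 46
v × w = (-51, 151, 46)
u · (v × w) = 2·(-51) + 12·151 + (-9)·46 = -102 + 1812 - 414 = 1296

1296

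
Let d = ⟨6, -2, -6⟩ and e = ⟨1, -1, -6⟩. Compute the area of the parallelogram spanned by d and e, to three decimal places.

30.854

i: (-2)·(-6) - (-6)·(-1) = 12 - 6 = 6
j: (-6)·1 - 6·(-6) = -6 - (-36) = 30
k: 6·(-1) - (-2)·1 = -6 - (-2) = -4
d × e = (6, 30, -4)
|d × e| = √(6² + 30² + (-4)²) = √952 ≈ 30.8545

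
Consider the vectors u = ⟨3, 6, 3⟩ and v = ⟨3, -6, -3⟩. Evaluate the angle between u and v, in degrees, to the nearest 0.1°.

131.8

u · v = 3·3 + 6·(-6) + 3·(-3) = 9 - 36 - 9 = -36
|u|² = 9 + 36 + 9 = 54,  |u| = √54 ≈ 7.348469
|v|² = 9 + 36 + 9 = 54,  |v| = √54 ≈ 7.348469
cos θ = -36 / (7.348469 · 7.348469) ≈ -0.66667
θ = arccos(-0.66667) ≈ 131.8°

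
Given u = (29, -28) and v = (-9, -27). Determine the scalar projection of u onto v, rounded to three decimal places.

u · v = 29·(-9) + (-28)·(-27) = -261 + 756 = 495
|v| = √(81 + 729) = √810 ≈ 28.4605
comp_v u = 495 / √810 ≈ 17.393

17.393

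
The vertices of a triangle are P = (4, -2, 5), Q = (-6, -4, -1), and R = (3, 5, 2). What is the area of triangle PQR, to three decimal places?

44.900

PQ = (-10, -2, -6),  PR = (-1, 7, -3)
i: (-2)·(-3) - (-6)·7 = 6 - (-42) = 48
j: (-6)·(-1) - (-10)·(-3) = 6 - 30 = -24
k: (-10)·7 - (-2)·(-1) = -70 - 2 = -72
PQ × PR = (48, -24, -72)
|PQ × PR| = √8064 ≈ 89.7998
area = ½ · 89.7998 ≈ 44.900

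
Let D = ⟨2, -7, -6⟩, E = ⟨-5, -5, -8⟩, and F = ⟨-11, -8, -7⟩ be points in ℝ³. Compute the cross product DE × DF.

DE = (-7, 2, -2)
DF = (-13, -1, -1)
i: 2·(-1) - (-2)·(-1) = -2 - 2 = -4
j: (-2)·(-13) - (-7)·(-1) = 26 - 7 = 19
k: (-7)·(-1) - 2·(-13) = 7 - (-26) = 33
DE × DF = (-4, 19, 33)

(-4, 19, 33)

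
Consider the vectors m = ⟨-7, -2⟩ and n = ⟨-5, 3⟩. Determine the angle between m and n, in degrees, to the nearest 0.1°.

m · n = (-7)·(-5) + (-2)·3 = 35 - 6 = 29
|m|² = 49 + 4 = 53,  |m| = √53 ≈ 7.280110
|n|² = 25 + 9 = 34,  |n| = √34 ≈ 5.830952
cos θ = 29 / (7.280110 · 5.830952) ≈ 0.68316
θ = arccos(0.68316) ≈ 46.9°

46.9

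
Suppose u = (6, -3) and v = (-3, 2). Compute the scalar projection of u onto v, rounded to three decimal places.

u · v = 6·(-3) + (-3)·2 = -18 - 6 = -24
|v| = √(9 + 4) = √13 ≈ 3.6056
comp_v u = -24 / √13 ≈ -6.656

-6.656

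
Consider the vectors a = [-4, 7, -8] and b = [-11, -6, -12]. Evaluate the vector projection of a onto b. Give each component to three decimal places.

(-3.581, -1.953, -3.907)

a · b = (-4)·(-11) + 7·(-6) + (-8)·(-12) = 44 - 42 + 96 = 98
|b|² = 121 + 36 + 144 = 301
proj_b a = (98/301) · (-11, -6, -12) ≈ (-3.581, -1.953, -3.907)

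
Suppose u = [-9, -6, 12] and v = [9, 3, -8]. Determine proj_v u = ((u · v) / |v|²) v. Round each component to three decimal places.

(-11.396, -3.799, 10.130)

u · v = (-9)·9 + (-6)·3 + 12·(-8) = -81 - 18 - 96 = -195
|v|² = 81 + 9 + 64 = 154
proj_v u = (-195/154) · (9, 3, -8) ≈ (-11.396, -3.799, 10.130)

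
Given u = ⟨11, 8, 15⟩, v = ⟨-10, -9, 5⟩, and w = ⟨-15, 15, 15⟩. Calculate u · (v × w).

v × w:
i: (-9)·15 - 5·15 = -135 - 75 = -210
j: 5·(-15) - (-10)·15 = -75 - (-150) = 75
k: (-10)·15 - (-9)·(-15) = -150 - 135 = -285
v × w = (-210, 75, -285)
u · (v × w) = 11·(-210) + 8·75 + 15·(-285) = -2310 + 600 - 4275 = -5985

-5985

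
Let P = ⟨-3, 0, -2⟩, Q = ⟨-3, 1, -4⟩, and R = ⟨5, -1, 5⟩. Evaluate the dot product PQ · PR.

PQ = Q − P = (0, 1, -2)
PR = R − P = (8, -1, 7)
PQ · PR = 0·8 + 1·(-1) + (-2)·7 = 0 - 1 - 14 = -15

-15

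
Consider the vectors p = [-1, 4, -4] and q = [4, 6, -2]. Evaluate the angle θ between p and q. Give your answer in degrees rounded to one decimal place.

p · q = (-1)·4 + 4·6 + (-4)·(-2) = -4 + 24 + 8 = 28
|p|² = 1 + 16 + 16 = 33,  |p| = √33 ≈ 5.744563
|q|² = 16 + 36 + 4 = 56,  |q| = √56 ≈ 7.483315
cos θ = 28 / (5.744563 · 7.483315) ≈ 0.65134
θ = arccos(0.65134) ≈ 49.4°

49.4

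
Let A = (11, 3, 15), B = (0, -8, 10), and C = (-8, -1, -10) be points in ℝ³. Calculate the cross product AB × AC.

AB = (-11, -11, -5)
AC = (-19, -4, -25)
i: (-11)·(-25) - (-5)·(-4) = 275 - 20 = 255
j: (-5)·(-19) - (-11)·(-25) = 95 - 275 = -180
k: (-11)·(-4) - (-11)·(-19) = 44 - 209 = -165
AB × AC = (255, -180, -165)

(255, -180, -165)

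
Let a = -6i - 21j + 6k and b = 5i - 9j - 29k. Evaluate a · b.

a · b = (-6)·5 + (-21)·(-9) + 6·(-29) = -30 + 189 - 174 = -15

-15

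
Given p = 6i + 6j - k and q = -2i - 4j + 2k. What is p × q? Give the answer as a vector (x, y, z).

i: 6·2 - (-1)·(-4) = 12 - 4 = 8
j: (-1)·(-2) - 6·2 = 2 - 12 = -10
k: 6·(-4) - 6·(-2) = -24 - (-12) = -12
p × q = (8, -10, -12)

(8, -10, -12)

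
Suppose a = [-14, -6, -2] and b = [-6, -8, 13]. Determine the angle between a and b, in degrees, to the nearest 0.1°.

65.1

a · b = (-14)·(-6) + (-6)·(-8) + (-2)·13 = 84 + 48 - 26 = 106
|a|² = 196 + 36 + 4 = 236,  |a| = √236 ≈ 15.362291
|b|² = 36 + 64 + 169 = 269,  |b| = √269 ≈ 16.401219
cos θ = 106 / (15.362291 · 16.401219) ≈ 0.42070
θ = arccos(0.42070) ≈ 65.1°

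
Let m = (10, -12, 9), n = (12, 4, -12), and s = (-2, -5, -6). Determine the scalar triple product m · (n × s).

n × s:
i: 4·(-6) - (-12)·(-5) = -24 - 60 = -84
j: (-12)·(-2) - 12·(-6) = 24 - (-72) = 96
k: 12·(-5) - 4·(-2) = -60 - (-8) = -52
n × s = (-84, 96, -52)
m · (n × s) = 10·(-84) + (-12)·96 + 9·(-52) = -840 - 1152 - 468 = -2460

-2460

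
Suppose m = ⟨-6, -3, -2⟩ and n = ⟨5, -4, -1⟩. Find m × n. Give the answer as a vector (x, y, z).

(-5, -16, 39)

i: (-3)·(-1) - (-2)·(-4) = 3 - 8 = -5
j: (-2)·5 - (-6)·(-1) = -10 - 6 = -16
k: (-6)·(-4) - (-3)·5 = 24 - (-15) = 39
m × n = (-5, -16, 39)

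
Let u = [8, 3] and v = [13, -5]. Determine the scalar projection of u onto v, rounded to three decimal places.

6.390

u · v = 8·13 + 3·(-5) = 104 - 15 = 89
|v| = √(169 + 25) = √194 ≈ 13.9284
comp_v u = 89 / √194 ≈ 6.390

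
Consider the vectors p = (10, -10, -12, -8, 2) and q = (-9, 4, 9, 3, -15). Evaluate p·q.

p · q = 10·(-9) + (-10)·4 + (-12)·9 + (-8)·3 + 2·(-15) = -90 - 40 - 108 - 24 - 30 = -292

-292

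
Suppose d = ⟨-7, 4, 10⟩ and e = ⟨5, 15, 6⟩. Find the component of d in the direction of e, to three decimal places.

5.026

d · e = (-7)·5 + 4·15 + 10·6 = -35 + 60 + 60 = 85
|e| = √(25 + 225 + 36) = √286 ≈ 16.9115
comp_e d = 85 / √286 ≈ 5.026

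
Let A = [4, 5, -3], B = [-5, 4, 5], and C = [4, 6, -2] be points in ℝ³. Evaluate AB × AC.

AB = (-9, -1, 8)
AC = (0, 1, 1)
i: (-1)·1 - 8·1 = -1 - 8 = -9
j: 8·0 - (-9)·1 = 0 - (-9) = 9
k: (-9)·1 - (-1)·0 = -9 - 0 = -9
AB × AC = (-9, 9, -9)

(-9, 9, -9)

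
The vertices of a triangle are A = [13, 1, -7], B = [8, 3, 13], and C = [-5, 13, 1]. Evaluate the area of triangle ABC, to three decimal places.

AB = (-5, 2, 20),  AC = (-18, 12, 8)
i: 2·8 - 20·12 = 16 - 240 = -224
j: 20·(-18) - (-5)·8 = -360 - (-40) = -320
k: (-5)·12 - 2·(-18) = -60 - (-36) = -24
AB × AC = (-224, -320, -24)
|AB × AC| = √153152 ≈ 391.3464
area = ½ · 391.3464 ≈ 195.673

195.673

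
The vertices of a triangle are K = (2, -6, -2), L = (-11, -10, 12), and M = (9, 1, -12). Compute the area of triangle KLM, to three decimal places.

KL = (-13, -4, 14),  KM = (7, 7, -10)
i: (-4)·(-10) - 14·7 = 40 - 98 = -58
j: 14·7 - (-13)·(-10) = 98 - 130 = -32
k: (-13)·7 - (-4)·7 = -91 - (-28) = -63
KL × KM = (-58, -32, -63)
|KL × KM| = √8357 ≈ 91.4166
area = ½ · 91.4166 ≈ 45.708

45.708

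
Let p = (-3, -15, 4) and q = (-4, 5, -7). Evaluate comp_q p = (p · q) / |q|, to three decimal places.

p · q = (-3)·(-4) + (-15)·5 + 4·(-7) = 12 - 75 - 28 = -91
|q| = √(16 + 25 + 49) = √90 ≈ 9.4868
comp_q p = -91 / √90 ≈ -9.592

-9.592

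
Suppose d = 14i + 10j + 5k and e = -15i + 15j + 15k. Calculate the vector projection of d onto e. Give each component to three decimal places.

d · e = 14·(-15) + 10·15 + 5·15 = -210 + 150 + 75 = 15
|e|² = 225 + 225 + 225 = 675
proj_e d = (15/675) · (-15, 15, 15) ≈ (-0.333, 0.333, 0.333)

(-0.333, 0.333, 0.333)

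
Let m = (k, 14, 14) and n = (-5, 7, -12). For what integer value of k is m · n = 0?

m · n = k·(-5) + 14·7 + 14·(-12) = -70 - 5k
Set equal to 0: -5k = 70, so k = -14.

-14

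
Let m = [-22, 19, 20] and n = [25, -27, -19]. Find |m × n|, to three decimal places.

i: 19·(-19) - 20·(-27) = -361 - (-540) = 179
j: 20·25 - (-22)·(-19) = 500 - 418 = 82
k: (-22)·(-27) - 19·25 = 594 - 475 = 119
m × n = (179, 82, 119)
|m × n| = √(179² + 82² + 119²) = √52926 ≈ 230.0565

230.057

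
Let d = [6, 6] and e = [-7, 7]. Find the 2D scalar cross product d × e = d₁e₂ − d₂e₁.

6·7 - 6·(-7) = 42 - (-42) = 84

84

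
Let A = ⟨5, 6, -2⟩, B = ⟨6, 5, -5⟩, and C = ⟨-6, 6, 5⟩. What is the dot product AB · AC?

-32

AB = B − A = (1, -1, -3)
AC = C − A = (-11, 0, 7)
AB · AC = 1·(-11) + (-1)·0 + (-3)·7 = -11 + 0 - 21 = -32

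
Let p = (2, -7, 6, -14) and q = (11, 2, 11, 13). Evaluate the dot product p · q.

-108

p · q = 2·11 + (-7)·2 + 6·11 + (-14)·13 = 22 - 14 + 66 - 182 = -108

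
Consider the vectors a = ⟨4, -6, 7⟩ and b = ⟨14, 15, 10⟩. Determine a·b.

a · b = 4·14 + (-6)·15 + 7·10 = 56 - 90 + 70 = 36

36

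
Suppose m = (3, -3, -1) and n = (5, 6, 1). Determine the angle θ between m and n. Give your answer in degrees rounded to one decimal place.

96.7

m · n = 3·5 + (-3)·6 + (-1)·1 = 15 - 18 - 1 = -4
|m|² = 9 + 9 + 1 = 19,  |m| = √19 ≈ 4.358899
|n|² = 25 + 36 + 1 = 62,  |n| = √62 ≈ 7.874008
cos θ = -4 / (4.358899 · 7.874008) ≈ -0.11654
θ = arccos(-0.11654) ≈ 96.7°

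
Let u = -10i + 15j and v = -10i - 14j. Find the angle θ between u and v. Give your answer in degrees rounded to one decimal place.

u · v = (-10)·(-10) + 15·(-14) = 100 - 210 = -110
|u|² = 100 + 225 = 325,  |u| = √325 ≈ 18.027756
|v|² = 100 + 196 = 296,  |v| = √296 ≈ 17.204651
cos θ = -110 / (18.027756 · 17.204651) ≈ -0.35465
θ = arccos(-0.35465) ≈ 110.8°

110.8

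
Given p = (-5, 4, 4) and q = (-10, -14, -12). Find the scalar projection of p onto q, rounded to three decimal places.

-2.574

p · q = (-5)·(-10) + 4·(-14) + 4·(-12) = 50 - 56 - 48 = -54
|q| = √(100 + 196 + 144) = √440 ≈ 20.9762
comp_q p = -54 / √440 ≈ -2.574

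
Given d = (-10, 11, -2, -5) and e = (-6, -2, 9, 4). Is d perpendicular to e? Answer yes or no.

yes

d · e = (-10)·(-6) + 11·(-2) + (-2)·9 + (-5)·4 = 60 - 22 - 18 - 20 = 0
Zero, so the vectors are orthogonal.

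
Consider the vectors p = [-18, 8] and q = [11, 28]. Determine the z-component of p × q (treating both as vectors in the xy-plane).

-592

(-18)·28 - 8·11 = -504 - 88 = -592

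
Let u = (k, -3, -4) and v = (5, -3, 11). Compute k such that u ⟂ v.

u · v = k·5 + (-3)·(-3) + (-4)·11 = -35 + 5k
Set equal to 0: 5k = 35, so k = 7.

7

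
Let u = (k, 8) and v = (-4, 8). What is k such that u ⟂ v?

u · v = k·(-4) + 8·8 = 64 - 4k
Set equal to 0: -4k = -64, so k = 16.

16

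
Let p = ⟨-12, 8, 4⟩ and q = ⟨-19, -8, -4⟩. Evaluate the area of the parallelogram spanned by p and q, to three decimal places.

i: 8·(-4) - 4·(-8) = -32 - (-32) = 0
j: 4·(-19) - (-12)·(-4) = -76 - 48 = -124
k: (-12)·(-8) - 8·(-19) = 96 - (-152) = 248
p × q = (0, -124, 248)
|p × q| = √(0² + (-124)² + 248²) = √76880 ≈ 277.2724

277.272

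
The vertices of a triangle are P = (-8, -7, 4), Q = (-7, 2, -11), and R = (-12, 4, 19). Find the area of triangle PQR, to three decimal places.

PQ = (1, 9, -15),  PR = (-4, 11, 15)
i: 9·15 - (-15)·11 = 135 - (-165) = 300
j: (-15)·(-4) - 1·15 = 60 - 15 = 45
k: 1·11 - 9·(-4) = 11 - (-36) = 47
PQ × PR = (300, 45, 47)
|PQ × PR| = √94234 ≈ 306.9756
area = ½ · 306.9756 ≈ 153.488

153.488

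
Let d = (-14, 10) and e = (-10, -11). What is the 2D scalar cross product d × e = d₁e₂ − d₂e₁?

(-14)·(-11) - 10·(-10) = 154 - (-100) = 254

254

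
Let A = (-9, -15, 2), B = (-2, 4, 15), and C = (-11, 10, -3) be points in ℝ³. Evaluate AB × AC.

AB = (7, 19, 13)
AC = (-2, 25, -5)
i: 19·(-5) - 13·25 = -95 - 325 = -420
j: 13·(-2) - 7·(-5) = -26 - (-35) = 9
k: 7·25 - 19·(-2) = 175 - (-38) = 213
AB × AC = (-420, 9, 213)

(-420, 9, 213)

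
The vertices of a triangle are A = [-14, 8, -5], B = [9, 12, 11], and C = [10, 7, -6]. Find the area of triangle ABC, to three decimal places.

AB = (23, 4, 16),  AC = (24, -1, -1)
i: 4·(-1) - 16·(-1) = -4 - (-16) = 12
j: 16·24 - 23·(-1) = 384 - (-23) = 407
k: 23·(-1) - 4·24 = -23 - 96 = -119
AB × AC = (12, 407, -119)
|AB × AC| = √179954 ≈ 424.2099
area = ½ · 424.2099 ≈ 212.105

212.105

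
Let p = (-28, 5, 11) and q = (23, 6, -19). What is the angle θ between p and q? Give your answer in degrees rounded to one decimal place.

p · q = (-28)·23 + 5·6 + 11·(-19) = -644 + 30 - 209 = -823
|p|² = 784 + 25 + 121 = 930,  |p| = √930 ≈ 30.495901
|q|² = 529 + 36 + 361 = 926,  |q| = √926 ≈ 30.430248
cos θ = -823 / (30.495901 · 30.430248) ≈ -0.88686
θ = arccos(-0.88686) ≈ 152.5°

152.5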